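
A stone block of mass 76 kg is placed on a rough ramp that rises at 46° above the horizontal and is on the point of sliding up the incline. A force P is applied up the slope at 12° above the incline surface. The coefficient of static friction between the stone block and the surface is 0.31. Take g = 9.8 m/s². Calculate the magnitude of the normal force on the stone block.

N ≈ 379 N

On the verge of sliding up the incline, friction equals μN and acts down the slope.
Perpendicular: N + P sin 12° = W cos 46° = 517.4 N.
Along incline: P cos 12° = W sin 46° + μN  with W sin 46° = 535.8 N.
Solving the pair for P and N: P = 667.7 N, N = 378.6 N (and f = μN = 117.4 N).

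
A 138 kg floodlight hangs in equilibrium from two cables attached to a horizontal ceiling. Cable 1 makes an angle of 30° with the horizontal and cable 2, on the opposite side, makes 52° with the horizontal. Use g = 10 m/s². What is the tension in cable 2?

Weight W = 138 × 10 = 1380 N acts straight down.
Horizontal: T_1 cos 30° = T_2 cos 52°  →  T_1 = 0.7109 T_2.
Vertical: T_1 sin 30° + T_2 sin 52° = 1380.
Substituting the horizontal relation into the vertical equation gives 1.143 T_2 = 1380, so T_2 = 1207 N.

T_2 ≈ 1210 N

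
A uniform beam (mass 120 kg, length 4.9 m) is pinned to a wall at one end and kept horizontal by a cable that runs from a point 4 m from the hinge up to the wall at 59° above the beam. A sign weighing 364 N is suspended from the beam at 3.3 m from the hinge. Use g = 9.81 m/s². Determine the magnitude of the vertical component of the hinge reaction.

|H_y| ≈ 520 N

Take torques about the hinge: T sin 59° · 4 = 120×9.81×2.45 + 364×3.3 = 4085.3 N·m.
So T = 4085.3 / (0.8572 × 4) = 1191.5 N.
ΣF_y = 0: H_y = (120×9.81 + 364) − T sin 59° = 1541.2 − 1021.3 = 519.87 N.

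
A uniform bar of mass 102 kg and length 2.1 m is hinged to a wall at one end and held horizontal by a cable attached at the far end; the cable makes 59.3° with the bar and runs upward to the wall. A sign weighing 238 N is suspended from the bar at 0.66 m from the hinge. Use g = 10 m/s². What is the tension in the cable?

T ≈ 680 N

Take torques about the hinge: T sin 59.3° · 2.1 = 102×10×1.05 + 238×0.66 = 1228.1 N·m.
So T = 1228.1 / (0.8599 × 2.1) = 680.12 N.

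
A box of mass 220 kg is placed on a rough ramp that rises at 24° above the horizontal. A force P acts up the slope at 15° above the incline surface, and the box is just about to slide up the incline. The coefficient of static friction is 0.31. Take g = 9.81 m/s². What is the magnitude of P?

P ≈ 1420 N

On the verge of sliding up the incline, friction equals μN and acts down the slope.
Perpendicular: N + P sin 15° = W cos 24° = 1972 N.
Along incline: P cos 15° = W sin 24° + μN  with W sin 24° = 877.8 N.
Solving the pair for P and N: P = 1423 N, N = 1603 N (and f = μN = 497 N).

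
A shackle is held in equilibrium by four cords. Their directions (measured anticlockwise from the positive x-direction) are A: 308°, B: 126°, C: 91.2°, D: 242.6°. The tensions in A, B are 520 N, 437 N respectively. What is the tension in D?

T_D ≈ 130 N

Resolve: ΣF_x = 520 cos 308° + 437 cos 126° + T_C cos 91.2° + T_D cos 242.6° = 0.
        ΣF_y = 520 sin 308° + 437 sin 126° + T_C sin 91.2° + T_D sin 242.6° = 0.
The known terms sum to (63.28, -56.23) N, so -0.0209 T_C − 0.4602 T_D = -63.28 and 0.9998 T_C − 0.8878 T_D = 56.23.
Solving simultaneously: T_C = 171.4 N, T_D = 129.7 N.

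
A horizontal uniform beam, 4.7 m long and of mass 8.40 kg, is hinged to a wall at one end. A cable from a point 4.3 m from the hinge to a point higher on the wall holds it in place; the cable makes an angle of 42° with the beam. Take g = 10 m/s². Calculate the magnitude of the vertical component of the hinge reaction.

|H_y| ≈ 38.1 N

Take torques about the hinge: T sin 42° · 4.3 = 8.40×10×2.35 = 197.4 N·m.
So T = 197.4 / (0.6691 × 4.3) = 68.607 N.
ΣF_y = 0: H_y = (8.40×10) − T sin 42° = 84 − 45.907 = 38.093 N.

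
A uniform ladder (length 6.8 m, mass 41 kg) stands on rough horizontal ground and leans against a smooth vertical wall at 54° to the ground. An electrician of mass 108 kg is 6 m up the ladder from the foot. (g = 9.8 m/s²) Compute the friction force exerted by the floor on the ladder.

f ≈ 824 N

Torques about the foot: N_wall · 6.8 sin 54° = 41×9.8×3.4 cos 54° + 108×9.8×6 cos 54° → N_wall = 824.47 N.
ΣF_x = 0: f_floor = N_wall = 824.47 N.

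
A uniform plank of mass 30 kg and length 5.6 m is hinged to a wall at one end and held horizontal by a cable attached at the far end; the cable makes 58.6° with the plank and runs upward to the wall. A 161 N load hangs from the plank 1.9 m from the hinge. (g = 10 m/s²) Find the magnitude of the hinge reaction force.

Take torques about the hinge: T sin 58.6° · 5.6 = 30×10×2.8 + 161×1.9 = 1145.9 N·m.
So T = 1145.9 / (0.8536 × 5.6) = 239.73 N.
ΣF_x = 0: H_x = T cos 58.6° = 124.9 N.
ΣF_y = 0: H_y = (30×10 + 161) − T sin 58.6° = 461 − 204.63 = 256.38 N.
|H| = √(H_x² + H_y²) = √((124.9)² + (256.38)²) = 285.18 N.

|H| ≈ 285 N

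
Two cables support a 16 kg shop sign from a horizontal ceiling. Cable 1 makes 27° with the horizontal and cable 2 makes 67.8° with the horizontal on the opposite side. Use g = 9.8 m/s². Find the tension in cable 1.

T_1 ≈ 59.5 N

Weight W = 16 × 9.8 = 156.8 N acts straight down.
Horizontal: T_1 cos 27° = T_2 cos 67.8°  →  T_2 = 2.358 T_1.
Vertical: T_1 sin 27° + T_2 sin 67.8° = 156.8.
Substituting the horizontal relation into the vertical equation gives 2.637 T_1 = 156.8, so T_1 = 59.45 N.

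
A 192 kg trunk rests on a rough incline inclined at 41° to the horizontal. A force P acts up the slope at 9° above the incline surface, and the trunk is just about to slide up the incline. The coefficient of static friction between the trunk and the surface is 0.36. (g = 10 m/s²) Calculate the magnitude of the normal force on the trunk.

N ≈ 1180 N

On the verge of sliding up the incline, friction equals μN and acts down the slope.
Perpendicular: N + P sin 9° = W cos 41° = 1449 N.
Along incline: P cos 9° = W sin 41° + μN  with W sin 41° = 1260 N.
Solving the pair for P and N: P = 1706 N, N = 1182 N (and f = μN = 425.6 N).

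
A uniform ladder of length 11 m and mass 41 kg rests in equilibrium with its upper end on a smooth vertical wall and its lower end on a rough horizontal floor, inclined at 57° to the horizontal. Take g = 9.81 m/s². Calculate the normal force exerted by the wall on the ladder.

Torques about the foot: N_wall · 11 sin 57° = 41×9.81×5.5 cos 57° → N_wall = 130.6 N.

N_wall ≈ 131 N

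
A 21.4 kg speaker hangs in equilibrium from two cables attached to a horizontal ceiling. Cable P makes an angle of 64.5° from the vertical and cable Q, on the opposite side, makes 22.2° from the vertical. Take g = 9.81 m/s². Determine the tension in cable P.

Angles from the horizontal: cable P is 90° − 64.5° = 25.5°, cable Q is 90° − 22.2° = 67.8°.
Weight W = 21.4 × 9.81 = 209.9 N acts straight down.
Horizontal: T_P cos 25.5° = T_Q cos 67.8°  →  T_Q = 2.389 T_P.
Vertical: T_P sin 25.5° + T_Q sin 67.8° = 209.9.
Substituting the horizontal relation into the vertical equation gives 2.642 T_P = 209.9, so T_P = 79.45 N.

T_P ≈ 79.5 N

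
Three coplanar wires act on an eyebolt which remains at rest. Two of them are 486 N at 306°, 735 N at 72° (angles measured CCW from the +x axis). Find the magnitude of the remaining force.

Sum the known components: ΣF_x = 512.8 N, ΣF_y = 305.8 N.
For equilibrium the remaining force must supply (−ΣF_x, −ΣF_y) = (-512.8, -305.8) N.
Magnitude = √((-512.8)² + (-305.8)²) = 597.1 N; direction = atan2(-305.8, -512.8) = 210.8°.

F ≈ 597 N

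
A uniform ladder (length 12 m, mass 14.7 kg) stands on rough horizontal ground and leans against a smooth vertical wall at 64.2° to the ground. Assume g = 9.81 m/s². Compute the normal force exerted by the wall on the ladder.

Torques about the foot: N_wall · 12 sin 64.2° = 14.7×9.81×6 cos 64.2° → N_wall = 34.856 N.

N_wall ≈ 34.9 N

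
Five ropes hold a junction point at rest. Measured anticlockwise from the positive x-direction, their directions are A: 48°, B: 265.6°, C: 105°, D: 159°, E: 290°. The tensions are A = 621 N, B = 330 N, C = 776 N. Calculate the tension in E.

T_E ≈ 1180 N

Resolve: ΣF_x = 621 cos 48° + 330 cos 265.6° + 776 cos 105° + T_D cos 159° + T_E cos 290° = 0.
        ΣF_y = 621 sin 48° + 330 sin 265.6° + 776 sin 105° + T_D sin 159° + T_E sin 290° = 0.
The known terms sum to (189.4, 882) N, so -0.9336 T_D + 0.3420 T_E = -189.4 and 0.3584 T_D − 0.9397 T_E = -882.
Solving simultaneously: T_D = 635.5 N, T_E = 1181 N.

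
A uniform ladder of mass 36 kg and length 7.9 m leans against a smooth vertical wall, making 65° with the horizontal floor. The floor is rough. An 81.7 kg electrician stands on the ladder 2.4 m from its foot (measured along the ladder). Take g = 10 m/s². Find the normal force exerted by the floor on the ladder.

ΣF_y = 0: N_floor = 36×10 + 81.7×10 = 1177 N.

N_floor ≈ 1180 N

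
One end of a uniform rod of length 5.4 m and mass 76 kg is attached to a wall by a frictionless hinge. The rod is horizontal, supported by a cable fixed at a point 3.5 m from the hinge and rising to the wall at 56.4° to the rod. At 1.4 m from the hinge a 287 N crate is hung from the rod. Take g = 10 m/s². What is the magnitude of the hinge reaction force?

|H| ≈ 580 N

Take torques about the hinge: T sin 56.4° · 3.5 = 76×10×2.7 + 287×1.4 = 2453.8 N·m.
So T = 2453.8 / (0.8329 × 3.5) = 841.72 N.
ΣF_x = 0: H_x = T cos 56.4° = 465.8 N.
ΣF_y = 0: H_y = (76×10 + 287) − T sin 56.4° = 1047 − 701.09 = 345.91 N.
|H| = √(H_x² + H_y²) = √((465.8)² + (345.91)²) = 580.2 N.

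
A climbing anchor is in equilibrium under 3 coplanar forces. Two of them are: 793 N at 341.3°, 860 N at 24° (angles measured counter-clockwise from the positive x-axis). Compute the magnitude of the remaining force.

Sum the known components: ΣF_x = 1537 N, ΣF_y = 95.55 N.
For equilibrium the remaining force must supply (−ΣF_x, −ΣF_y) = (-1537, -95.55) N.
Magnitude = √((-1537)² + (-95.55)²) = 1540 N; direction = atan2(-95.55, -1537) = 183.6°.

F ≈ 1540 N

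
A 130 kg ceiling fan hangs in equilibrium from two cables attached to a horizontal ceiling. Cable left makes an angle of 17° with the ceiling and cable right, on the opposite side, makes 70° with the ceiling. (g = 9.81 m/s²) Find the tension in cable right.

T_right ≈ 1220 N

Weight W = 130 × 9.81 = 1275 N acts straight down.
Horizontal: T_left cos 17° = T_right cos 70°  →  T_left = 0.3576 T_right.
Vertical: T_left sin 17° + T_right sin 70° = 1275.
Substituting the horizontal relation into the vertical equation gives 1.044 T_right = 1275, so T_right = 1221 N.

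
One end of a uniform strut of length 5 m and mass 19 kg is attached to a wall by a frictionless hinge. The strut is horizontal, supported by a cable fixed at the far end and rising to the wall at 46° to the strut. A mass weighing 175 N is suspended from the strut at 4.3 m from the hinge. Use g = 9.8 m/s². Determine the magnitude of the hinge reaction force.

|H| ≈ 263 N

Take torques about the hinge: T sin 46° · 5 = 19×9.8×2.5 + 175×4.3 = 1218 N·m.
So T = 1218 / (0.7193 × 5) = 338.64 N.
ΣF_x = 0: H_x = T cos 46° = 235.24 N.
ΣF_y = 0: H_y = (19×9.8 + 175) − T sin 46° = 361.2 − 243.6 = 117.6 N.
|H| = √(H_x² + H_y²) = √((235.24)² + (117.6)²) = 263 N.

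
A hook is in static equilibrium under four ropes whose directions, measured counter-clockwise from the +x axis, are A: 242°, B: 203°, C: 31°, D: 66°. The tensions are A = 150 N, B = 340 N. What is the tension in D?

Resolve: ΣF_x = 150 cos 242° + 340 cos 203° + T_C cos 31° + T_D cos 66° = 0.
        ΣF_y = 150 sin 242° + 340 sin 203° + T_C sin 31° + T_D sin 66° = 0.
The known terms sum to (-383.4, -265.3) N, so 0.8572 T_C + 0.4067 T_D = 383.4 and 0.5150 T_C + 0.9135 T_D = 265.3.
Solving simultaneously: T_C = 422.5 N, T_D = 52.19 N.

T_D ≈ 52.2 N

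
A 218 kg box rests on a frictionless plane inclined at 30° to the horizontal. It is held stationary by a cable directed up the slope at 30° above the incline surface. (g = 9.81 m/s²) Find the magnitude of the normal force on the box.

Take axes along and perpendicular to the incline. Weight components: W sin 30° = 1069 N down-slope, W cos 30° = 1852 N into the surface.
Along incline: T cos 30° = W sin 30° → T = 1235 N.
Perpendicular: N = W cos 30° − T sin 30° = 1235 N.

N ≈ 1230 N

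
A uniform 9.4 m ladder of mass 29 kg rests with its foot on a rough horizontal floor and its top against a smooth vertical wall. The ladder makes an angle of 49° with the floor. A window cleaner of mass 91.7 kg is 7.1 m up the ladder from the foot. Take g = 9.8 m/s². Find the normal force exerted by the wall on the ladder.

N_wall ≈ 714 N

Torques about the foot: N_wall · 9.4 sin 49° = 29×9.8×4.7 cos 49° + 91.7×9.8×7.1 cos 49° → N_wall = 713.58 N.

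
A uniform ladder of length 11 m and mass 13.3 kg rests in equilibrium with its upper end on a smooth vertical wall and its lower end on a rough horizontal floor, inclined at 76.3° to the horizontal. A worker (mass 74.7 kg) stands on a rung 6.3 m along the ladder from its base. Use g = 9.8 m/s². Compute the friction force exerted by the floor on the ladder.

Torques about the foot: N_wall · 11 sin 76.3° = 13.3×9.8×5.5 cos 76.3° + 74.7×9.8×6.3 cos 76.3° → N_wall = 118.09 N.
ΣF_x = 0: f_floor = N_wall = 118.09 N.

f ≈ 118 N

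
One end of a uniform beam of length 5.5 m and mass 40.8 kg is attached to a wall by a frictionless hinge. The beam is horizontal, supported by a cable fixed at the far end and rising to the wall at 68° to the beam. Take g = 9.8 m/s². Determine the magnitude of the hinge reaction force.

Take torques about the hinge: T sin 68° · 5.5 = 40.8×9.8×2.75 = 1099.6 N·m.
So T = 1099.6 / (0.9272 × 5.5) = 215.62 N.
ΣF_x = 0: H_x = T cos 68° = 80.773 N.
ΣF_y = 0: H_y = (40.8×9.8) − T sin 68° = 399.84 − 199.92 = 199.92 N.
|H| = √(H_x² + H_y²) = √((80.773)² + (199.92)²) = 215.62 N.

|H| ≈ 216 N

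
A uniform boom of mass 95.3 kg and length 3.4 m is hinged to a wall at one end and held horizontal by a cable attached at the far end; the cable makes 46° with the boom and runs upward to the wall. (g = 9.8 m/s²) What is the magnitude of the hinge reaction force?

Take torques about the hinge: T sin 46° · 3.4 = 95.3×9.8×1.7 = 1587.7 N·m.
So T = 1587.7 / (0.7193 × 3.4) = 649.16 N.
ΣF_x = 0: H_x = T cos 46° = 450.95 N.
ΣF_y = 0: H_y = (95.3×9.8) − T sin 46° = 933.94 − 466.97 = 466.97 N.
|H| = √(H_x² + H_y²) = √((450.95)² + (466.97)²) = 649.16 N.

|H| ≈ 649 N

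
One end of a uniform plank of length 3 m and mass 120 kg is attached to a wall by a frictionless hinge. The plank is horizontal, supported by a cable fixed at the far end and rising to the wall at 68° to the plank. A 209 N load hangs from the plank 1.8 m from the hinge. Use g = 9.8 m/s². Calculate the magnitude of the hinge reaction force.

|H| ≈ 731 N

Take torques about the hinge: T sin 68° · 3 = 120×9.8×1.5 + 209×1.8 = 2140.2 N·m.
So T = 2140.2 / (0.9272 × 3) = 769.43 N.
ΣF_x = 0: H_x = T cos 68° = 288.23 N.
ΣF_y = 0: H_y = (120×9.8 + 209) − T sin 68° = 1385 − 713.4 = 671.6 N.
|H| = √(H_x² + H_y²) = √((288.23)² + (671.6)²) = 730.84 N.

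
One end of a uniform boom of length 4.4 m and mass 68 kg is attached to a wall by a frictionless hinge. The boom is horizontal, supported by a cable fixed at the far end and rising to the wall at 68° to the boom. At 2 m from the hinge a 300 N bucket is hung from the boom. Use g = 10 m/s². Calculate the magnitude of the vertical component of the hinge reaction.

Take torques about the hinge: T sin 68° · 4.4 = 68×10×2.2 + 300×2 = 2096 N·m.
So T = 2096 / (0.9272 × 4.4) = 513.77 N.
ΣF_y = 0: H_y = (68×10 + 300) − T sin 68° = 980 − 476.36 = 503.64 N.

|H_y| ≈ 504 N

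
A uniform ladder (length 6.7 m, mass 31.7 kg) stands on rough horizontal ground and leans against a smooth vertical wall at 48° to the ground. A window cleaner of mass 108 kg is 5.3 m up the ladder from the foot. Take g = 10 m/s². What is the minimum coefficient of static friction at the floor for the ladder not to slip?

μ_min ≈ 0.653

ΣF_y = 0: N_floor = 31.7×10 + 108×10 = 1397 N.
Torques about the foot: N_wall · 6.7 sin 48° = 31.7×10×3.35 cos 48° + 108×10×5.3 cos 48° → N_wall = 911.95 N.
ΣF_x = 0: f_floor = N_wall = 911.95 N.
μ_min = f_floor / N_floor = 911.95 / 1397 = 0.6528.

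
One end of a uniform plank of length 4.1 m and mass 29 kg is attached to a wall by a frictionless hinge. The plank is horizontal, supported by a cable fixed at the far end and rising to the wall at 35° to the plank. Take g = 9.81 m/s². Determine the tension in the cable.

T ≈ 248 N

Take torques about the hinge: T sin 35° · 4.1 = 29×9.81×2.05 = 583.2 N·m.
So T = 583.2 / (0.5736 × 4.1) = 248 N.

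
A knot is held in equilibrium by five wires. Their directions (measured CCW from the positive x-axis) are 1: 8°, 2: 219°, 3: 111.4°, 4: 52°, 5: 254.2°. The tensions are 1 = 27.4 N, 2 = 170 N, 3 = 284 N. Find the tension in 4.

T_4 ≈ 647 N

Resolve: ΣF_x = 27.4 cos 8° + 170 cos 219° + 284 cos 111.4° + T_4 cos 52° + T_5 cos 254.2° = 0.
        ΣF_y = 27.4 sin 8° + 170 sin 219° + 284 sin 111.4° + T_4 sin 52° + T_5 sin 254.2° = 0.
The known terms sum to (-208.6, 161.2) N, so 0.6157 T_4 − 0.2723 T_5 = 208.6 and 0.7880 T_4 − 0.9622 T_5 = -161.2.
Solving simultaneously: T_4 = 647.4 N, T_5 = 697.8 N.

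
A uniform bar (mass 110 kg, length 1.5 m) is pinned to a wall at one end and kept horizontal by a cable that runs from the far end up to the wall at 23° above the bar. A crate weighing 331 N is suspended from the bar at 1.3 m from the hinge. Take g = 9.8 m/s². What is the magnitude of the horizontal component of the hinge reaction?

H_x ≈ 1950 N

Take torques about the hinge: T sin 23° · 1.5 = 110×9.8×0.75 + 331×1.3 = 1238.8 N·m.
So T = 1238.8 / (0.3907 × 1.5) = 2113.6 N.
ΣF_x = 0: H_x = T cos 23° = 1945.6 N.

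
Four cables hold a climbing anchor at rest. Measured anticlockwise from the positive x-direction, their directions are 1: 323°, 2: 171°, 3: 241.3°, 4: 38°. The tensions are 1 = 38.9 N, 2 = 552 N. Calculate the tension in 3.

Resolve: ΣF_x = 38.9 cos 323° + 552 cos 171° + T_3 cos 241.3° + T_4 cos 38° = 0.
        ΣF_y = 38.9 sin 323° + 552 sin 171° + T_3 sin 241.3° + T_4 sin 38° = 0.
The known terms sum to (-514.1, 62.94) N, so -0.4802 T_3 + 0.7880 T_4 = 514.1 and -0.8771 T_3 + 0.6157 T_4 = -62.94.
Solving simultaneously: T_3 = 925.6 N, T_4 = 1217 N.

T_3 ≈ 926 N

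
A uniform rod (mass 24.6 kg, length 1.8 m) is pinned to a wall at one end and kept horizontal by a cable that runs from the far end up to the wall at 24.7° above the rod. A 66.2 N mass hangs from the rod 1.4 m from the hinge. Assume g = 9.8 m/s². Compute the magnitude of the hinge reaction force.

|H| ≈ 398 N

Take torques about the hinge: T sin 24.7° · 1.8 = 24.6×9.8×0.9 + 66.2×1.4 = 309.65 N·m.
So T = 309.65 / (0.4179 × 1.8) = 411.68 N.
ΣF_x = 0: H_x = T cos 24.7° = 374.02 N.
ΣF_y = 0: H_y = (24.6×9.8 + 66.2) − T sin 24.7° = 307.28 − 172.03 = 135.25 N.
|H| = √(H_x² + H_y²) = √((374.02)² + (135.25)²) = 397.72 N.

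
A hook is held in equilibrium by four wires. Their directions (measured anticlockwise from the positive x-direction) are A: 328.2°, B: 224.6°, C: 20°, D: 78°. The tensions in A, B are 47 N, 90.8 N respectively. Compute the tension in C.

Resolve: ΣF_x = 47 cos 328.2° + 90.8 cos 224.6° + T_C cos 20° + T_D cos 78° = 0.
        ΣF_y = 47 sin 328.2° + 90.8 sin 224.6° + T_C sin 20° + T_D sin 78° = 0.
The known terms sum to (-24.71, -88.52) N, so 0.9397 T_C + 0.2079 T_D = 24.71 and 0.3420 T_C + 0.9781 T_D = 88.52.
Solving simultaneously: T_C = 6.795 N, T_D = 88.12 N.

T_C ≈ 6.79 N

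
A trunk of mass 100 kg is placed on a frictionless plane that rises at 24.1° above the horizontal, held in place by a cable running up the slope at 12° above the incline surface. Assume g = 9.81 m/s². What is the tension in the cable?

Take axes along and perpendicular to the incline. Weight components: W sin 24.1° = 400.6 N down-slope, W cos 24.1° = 895.5 N into the surface.
Along incline: T cos 12° = W sin 24.1° → T = 409.5 N.
Perpendicular: N = W cos 24.1° − T sin 12° = 810.3 N.

T ≈ 410 N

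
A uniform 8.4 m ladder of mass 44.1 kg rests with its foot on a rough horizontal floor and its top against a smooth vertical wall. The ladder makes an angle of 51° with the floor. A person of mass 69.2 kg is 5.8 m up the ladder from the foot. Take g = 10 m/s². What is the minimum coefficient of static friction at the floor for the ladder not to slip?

μ_min ≈ 0.499

ΣF_y = 0: N_floor = 44.1×10 + 69.2×10 = 1133 N.
Torques about the foot: N_wall · 8.4 sin 51° = 44.1×10×4.2 cos 51° + 69.2×10×5.8 cos 51° → N_wall = 565.48 N.
ΣF_x = 0: f_floor = N_wall = 565.48 N.
μ_min = f_floor / N_floor = 565.48 / 1133 = 0.4991.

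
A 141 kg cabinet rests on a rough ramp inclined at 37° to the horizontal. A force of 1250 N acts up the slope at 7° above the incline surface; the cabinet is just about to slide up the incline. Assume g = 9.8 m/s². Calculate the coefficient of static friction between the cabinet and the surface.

μ ≈ 0.430

On the verge of sliding up the incline, friction is at its maximum μN and acts down the slope.
Perpendicular to incline: N = W cos 37° − P sin 7° = 1104 − 152.3 = 951.2 N.
Along incline: P cos 7° − μN = W sin 37° → μ = −(W sin 37° − P cos 7°) / N = 0.4301.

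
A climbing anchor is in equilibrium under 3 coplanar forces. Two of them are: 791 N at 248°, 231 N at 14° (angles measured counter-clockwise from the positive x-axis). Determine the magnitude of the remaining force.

Sum the known components: ΣF_x = -72.18 N, ΣF_y = -677.5 N.
For equilibrium the remaining force must supply (−ΣF_x, −ΣF_y) = (72.18, 677.5) N.
Magnitude = √((72.18)² + (677.5)²) = 681.4 N; direction = atan2(677.5, 72.18) = 83.9°.

F ≈ 681 N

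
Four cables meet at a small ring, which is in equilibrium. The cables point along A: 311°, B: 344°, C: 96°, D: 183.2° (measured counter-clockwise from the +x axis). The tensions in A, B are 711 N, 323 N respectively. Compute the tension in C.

T_C ≈ 669 N

Resolve: ΣF_x = 711 cos 311° + 323 cos 344° + T_C cos 96° + T_D cos 183.2° = 0.
        ΣF_y = 711 sin 311° + 323 sin 344° + T_C sin 96° + T_D sin 183.2° = 0.
The known terms sum to (776.9, -625.6) N, so -0.1045 T_C − 0.9984 T_D = -776.9 and 0.9945 T_C − 0.0558 T_D = 625.6.
Solving simultaneously: T_C = 668.8 N, T_D = 708.1 N.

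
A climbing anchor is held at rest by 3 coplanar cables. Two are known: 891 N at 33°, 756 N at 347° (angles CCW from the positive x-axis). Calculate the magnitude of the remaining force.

F ≈ 1520 N

Sum the known components: ΣF_x = 1484 N, ΣF_y = 315.2 N.
For equilibrium the remaining force must supply (−ΣF_x, −ΣF_y) = (-1484, -315.2) N.
Magnitude = √((-1484)² + (-315.2)²) = 1517 N; direction = atan2(-315.2, -1484) = 192.0°.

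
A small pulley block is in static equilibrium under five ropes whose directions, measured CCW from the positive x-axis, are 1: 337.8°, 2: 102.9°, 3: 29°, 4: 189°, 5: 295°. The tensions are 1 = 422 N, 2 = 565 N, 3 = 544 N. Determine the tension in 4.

T_4 ≈ 986 N

Resolve: ΣF_x = 422 cos 337.8° + 565 cos 102.9° + 544 cos 29° + T_4 cos 189° + T_5 cos 295° = 0.
        ΣF_y = 422 sin 337.8° + 565 sin 102.9° + 544 sin 29° + T_4 sin 189° + T_5 sin 295° = 0.
The known terms sum to (740.4, 655) N, so -0.9877 T_4 + 0.4226 T_5 = -740.4 and -0.1564 T_4 − 0.9063 T_5 = -655.
Solving simultaneously: T_4 = 986 N, T_5 = 552.5 N.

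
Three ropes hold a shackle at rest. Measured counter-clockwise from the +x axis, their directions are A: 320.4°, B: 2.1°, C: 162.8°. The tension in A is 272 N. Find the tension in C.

T_C ≈ 547 N

Resolve: ΣF_x = 272 cos 320.4° + T_B cos 2.1° + T_C cos 162.8° = 0.
        ΣF_y = 272 sin 320.4° + T_B sin 2.1° + T_C sin 162.8° = 0.
The known terms sum to (209.6, -173.4) N, so 0.9993 T_B − 0.9553 T_C = -209.6 and 0.0366 T_B + 0.2957 T_C = 173.4.
Solving simultaneously: T_B = 313.6 N, T_C = 547.5 N.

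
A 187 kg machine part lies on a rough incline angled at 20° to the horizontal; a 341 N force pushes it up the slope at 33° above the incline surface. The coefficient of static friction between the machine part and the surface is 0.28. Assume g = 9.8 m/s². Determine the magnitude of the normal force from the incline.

N ≈ 1540 N

Axes along / perpendicular to the incline. W sin 20° = 626.8 N down-slope; W cos 20° = 1722 N into the surface.
Perpendicular: N = W cos 20° − P sin 33° = 1722 − 185.7 = 1536 N.
Along incline: P cos 33° + f = W sin 20° (friction acts up-slope) → f = 626.8 − 286 = 340.8 N.
|f| = 340.8 N ≤ μN = 430.2 N, so the machine part is indeed static.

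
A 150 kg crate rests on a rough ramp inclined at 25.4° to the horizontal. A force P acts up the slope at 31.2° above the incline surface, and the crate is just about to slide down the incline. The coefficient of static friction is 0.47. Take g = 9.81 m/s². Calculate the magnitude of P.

P ≈ 10.5 N

On the verge of sliding down the incline, friction equals μN and acts up the slope.
Perpendicular: N + P sin 31.2° = W cos 25.4° = 1329 N.
Along incline: P cos 31.2° + μN = W sin 25.4° with W sin 25.4° = 631.2 N.
Solving the pair for P and N: P = 10.5 N, N = 1324 N (and f = μN = 622.2 N).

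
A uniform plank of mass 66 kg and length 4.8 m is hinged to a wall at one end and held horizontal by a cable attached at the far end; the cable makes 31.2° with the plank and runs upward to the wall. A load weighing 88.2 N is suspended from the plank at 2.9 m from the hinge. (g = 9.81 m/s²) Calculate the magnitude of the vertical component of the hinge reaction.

|H_y| ≈ 359 N

Take torques about the hinge: T sin 31.2° · 4.8 = 66×9.81×2.4 + 88.2×2.9 = 1809.7 N·m.
So T = 1809.7 / (0.5180 × 4.8) = 727.8 N.
ΣF_y = 0: H_y = (66×9.81 + 88.2) − T sin 31.2° = 735.66 − 377.02 = 358.64 N.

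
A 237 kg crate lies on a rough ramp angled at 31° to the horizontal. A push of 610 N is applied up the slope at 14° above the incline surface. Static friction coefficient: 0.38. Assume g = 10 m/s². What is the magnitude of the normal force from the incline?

N ≈ 1880 N

Axes along / perpendicular to the incline. W sin 31° = 1221 N down-slope; W cos 31° = 2031 N into the surface.
Perpendicular: N = W cos 31° − P sin 14° = 2031 − 147.6 = 1884 N.
Along incline: P cos 14° + f = W sin 31° (friction acts up-slope) → f = 1221 − 591.9 = 628.8 N.
|f| = 628.8 N ≤ μN = 715.9 N, so the crate is indeed static.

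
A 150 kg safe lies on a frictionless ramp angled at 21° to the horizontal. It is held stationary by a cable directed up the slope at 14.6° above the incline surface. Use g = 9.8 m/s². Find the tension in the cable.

T ≈ 544 N

Take axes along and perpendicular to the incline. Weight components: W sin 21° = 526.8 N down-slope, W cos 21° = 1372 N into the surface.
Along incline: T cos 14.6° = W sin 21° → T = 544.4 N.
Perpendicular: N = W cos 21° − T sin 14.6° = 1235 N.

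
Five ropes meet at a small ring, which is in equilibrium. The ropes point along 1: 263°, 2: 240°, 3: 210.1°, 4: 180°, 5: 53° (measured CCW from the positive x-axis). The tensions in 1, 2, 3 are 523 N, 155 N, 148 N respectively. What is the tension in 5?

T_5 ≈ 911 N

Resolve: ΣF_x = 523 cos 263° + 155 cos 240° + 148 cos 210.1° + T_4 cos 180° + T_5 cos 53° = 0.
        ΣF_y = 523 sin 263° + 155 sin 240° + 148 sin 210.1° + T_4 sin 180° + T_5 sin 53° = 0.
The known terms sum to (-269.3, -727.6) N, so -1.0000 T_4 + 0.6018 T_5 = 269.3 and 0.0000 T_4 + 0.7986 T_5 = 727.6.
Solving simultaneously: T_4 = 279 N, T_5 = 911 N.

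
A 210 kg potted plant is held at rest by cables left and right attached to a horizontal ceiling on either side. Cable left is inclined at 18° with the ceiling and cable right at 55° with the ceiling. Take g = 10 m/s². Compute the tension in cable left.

Weight W = 210 × 10 = 2100 N acts straight down.
Horizontal: T_left cos 18° = T_right cos 55°  →  T_right = 1.658 T_left.
Vertical: T_left sin 18° + T_right sin 55° = 2100.
Substituting the horizontal relation into the vertical equation gives 1.667 T_left = 2100, so T_left = 1260 N.

T_left ≈ 1260 N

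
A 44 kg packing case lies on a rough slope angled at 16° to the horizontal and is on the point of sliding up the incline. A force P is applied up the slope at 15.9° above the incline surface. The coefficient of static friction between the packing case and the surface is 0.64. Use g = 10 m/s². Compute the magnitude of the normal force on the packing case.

On the verge of sliding up the incline, friction equals μN and acts down the slope.
Perpendicular: N + P sin 15.9° = W cos 16° = 423 N.
Along incline: P cos 15.9° = W sin 16° + μN  with W sin 16° = 121.3 N.
Solving the pair for P and N: P = 344.7 N, N = 328.5 N (and f = μN = 210.3 N).

N ≈ 329 N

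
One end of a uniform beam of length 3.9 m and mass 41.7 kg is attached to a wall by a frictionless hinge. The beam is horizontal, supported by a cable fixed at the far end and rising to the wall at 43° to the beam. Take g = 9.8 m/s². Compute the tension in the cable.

T ≈ 300 N

Take torques about the hinge: T sin 43° · 3.9 = 41.7×9.8×1.95 = 796.89 N·m.
So T = 796.89 / (0.6820 × 3.9) = 299.6 N.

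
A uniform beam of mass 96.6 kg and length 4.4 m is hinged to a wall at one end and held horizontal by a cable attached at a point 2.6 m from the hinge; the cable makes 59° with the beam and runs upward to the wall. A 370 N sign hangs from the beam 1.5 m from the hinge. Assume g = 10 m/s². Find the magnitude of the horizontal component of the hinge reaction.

H_x ≈ 619 N

Take torques about the hinge: T sin 59° · 2.6 = 96.6×10×2.2 + 370×1.5 = 2680.2 N·m.
So T = 2680.2 / (0.8572 × 2.6) = 1202.6 N.
ΣF_x = 0: H_x = T cos 59° = 619.39 N.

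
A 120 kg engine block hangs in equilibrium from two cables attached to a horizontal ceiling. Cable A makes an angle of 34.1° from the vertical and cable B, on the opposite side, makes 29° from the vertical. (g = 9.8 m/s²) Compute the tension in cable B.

Angles from the horizontal: cable A is 90° − 34.1° = 55.9°, cable B is 90° − 29° = 61°.
Weight W = 120 × 9.8 = 1176 N acts straight down.
Horizontal: T_A cos 55.9° = T_B cos 61°  →  T_A = 0.8647 T_B.
Vertical: T_A sin 55.9° + T_B sin 61° = 1176.
Substituting the horizontal relation into the vertical equation gives 1.591 T_B = 1176, so T_B = 739.3 N.

T_B ≈ 739 N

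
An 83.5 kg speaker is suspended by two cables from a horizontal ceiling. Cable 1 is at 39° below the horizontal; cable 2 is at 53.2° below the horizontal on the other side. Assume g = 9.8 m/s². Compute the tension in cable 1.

Weight W = 83.5 × 9.8 = 818.3 N acts straight down.
Horizontal: T_1 cos 39° = T_2 cos 53.2°  →  T_2 = 1.297 T_1.
Vertical: T_1 sin 39° + T_2 sin 53.2° = 818.3.
Substituting the horizontal relation into the vertical equation gives 1.668 T_1 = 818.3, so T_1 = 490.5 N.

T_1 ≈ 491 N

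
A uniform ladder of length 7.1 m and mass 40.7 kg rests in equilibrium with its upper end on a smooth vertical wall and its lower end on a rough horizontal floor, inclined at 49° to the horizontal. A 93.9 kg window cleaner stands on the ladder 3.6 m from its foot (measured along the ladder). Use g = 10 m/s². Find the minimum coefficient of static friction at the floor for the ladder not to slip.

ΣF_y = 0: N_floor = 40.7×10 + 93.9×10 = 1346 N.
Torques about the foot: N_wall · 7.1 sin 49° = 40.7×10×3.55 cos 49° + 93.9×10×3.6 cos 49° → N_wall = 590.78 N.
ΣF_x = 0: f_floor = N_wall = 590.78 N.
μ_min = f_floor / N_floor = 590.78 / 1346 = 0.4389.

μ_min ≈ 0.439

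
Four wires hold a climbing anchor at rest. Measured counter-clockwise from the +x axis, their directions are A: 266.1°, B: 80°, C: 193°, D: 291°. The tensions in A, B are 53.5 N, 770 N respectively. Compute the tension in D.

T_D ≈ 664 N

Resolve: ΣF_x = 53.5 cos 266.1° + 770 cos 80° + T_C cos 193° + T_D cos 291° = 0.
        ΣF_y = 53.5 sin 266.1° + 770 sin 80° + T_C sin 193° + T_D sin 291° = 0.
The known terms sum to (130.1, 704.9) N, so -0.9744 T_C + 0.3584 T_D = -130.1 and -0.2250 T_C − 0.9336 T_D = -704.9.
Solving simultaneously: T_C = 377.7 N, T_D = 664.1 N.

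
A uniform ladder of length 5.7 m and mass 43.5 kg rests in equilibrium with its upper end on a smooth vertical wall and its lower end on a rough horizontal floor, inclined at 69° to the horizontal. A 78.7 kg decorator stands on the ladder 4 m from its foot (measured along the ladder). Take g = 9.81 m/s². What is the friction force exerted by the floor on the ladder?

f ≈ 290 N

Torques about the foot: N_wall · 5.7 sin 69° = 43.5×9.81×2.85 cos 69° + 78.7×9.81×4 cos 69° → N_wall = 289.88 N.
ΣF_x = 0: f_floor = N_wall = 289.88 N.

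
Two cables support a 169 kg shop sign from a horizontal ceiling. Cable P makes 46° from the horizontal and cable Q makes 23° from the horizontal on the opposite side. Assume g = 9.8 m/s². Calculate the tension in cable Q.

T_Q ≈ 1230 N

Weight W = 169 × 9.8 = 1656 N acts straight down.
Horizontal: T_P cos 46° = T_Q cos 23°  →  T_P = 1.325 T_Q.
Vertical: T_P sin 46° + T_Q sin 23° = 1656.
Substituting the horizontal relation into the vertical equation gives 1.344 T_Q = 1656, so T_Q = 1232 N.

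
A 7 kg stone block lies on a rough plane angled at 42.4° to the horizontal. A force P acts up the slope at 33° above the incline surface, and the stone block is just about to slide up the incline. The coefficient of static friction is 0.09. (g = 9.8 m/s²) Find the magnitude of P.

On the verge of sliding up the incline, friction equals μN and acts down the slope.
Perpendicular: N + P sin 33° = W cos 42.4° = 50.66 N.
Along incline: P cos 33° = W sin 42.4° + μN  with W sin 42.4° = 46.26 N.
Solving the pair for P and N: P = 57.25 N, N = 19.48 N (and f = μN = 1.753 N).

P ≈ 57.2 N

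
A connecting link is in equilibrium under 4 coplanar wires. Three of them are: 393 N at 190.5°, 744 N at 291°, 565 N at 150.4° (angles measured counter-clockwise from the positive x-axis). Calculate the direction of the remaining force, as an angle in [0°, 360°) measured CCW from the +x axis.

θ ≈ 38.6°

Sum the known components: ΣF_x = -611.1 N, ΣF_y = -487.1 N.
For equilibrium the remaining force must supply (−ΣF_x, −ΣF_y) = (611.1, 487.1) N.
Magnitude = √((611.1)² + (487.1)²) = 781.5 N; direction = atan2(487.1, 611.1) = 38.6°.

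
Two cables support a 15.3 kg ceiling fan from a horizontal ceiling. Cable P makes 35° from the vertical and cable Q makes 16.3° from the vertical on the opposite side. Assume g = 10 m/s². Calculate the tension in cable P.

T_P ≈ 55 N

Angles from the horizontal: cable P is 90° − 35° = 55°, cable Q is 90° − 16.3° = 73.7°.
Weight W = 15.3 × 10 = 153 N acts straight down.
Horizontal: T_P cos 55° = T_Q cos 73.7°  →  T_Q = 2.044 T_P.
Vertical: T_P sin 55° + T_Q sin 73.7° = 153.
Substituting the horizontal relation into the vertical equation gives 2.781 T_P = 153, so T_P = 55.02 N.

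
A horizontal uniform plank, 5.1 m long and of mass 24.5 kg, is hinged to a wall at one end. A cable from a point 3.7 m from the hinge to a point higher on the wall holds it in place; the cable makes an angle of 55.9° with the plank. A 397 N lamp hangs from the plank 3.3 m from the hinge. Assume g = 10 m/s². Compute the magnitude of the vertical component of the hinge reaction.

Take torques about the hinge: T sin 55.9° · 3.7 = 24.5×10×2.55 + 397×3.3 = 1934.8 N·m.
So T = 1934.8 / (0.8281 × 3.7) = 631.51 N.
ΣF_y = 0: H_y = (24.5×10 + 397) − T sin 55.9° = 642 − 522.93 = 119.07 N.

|H_y| ≈ 119 N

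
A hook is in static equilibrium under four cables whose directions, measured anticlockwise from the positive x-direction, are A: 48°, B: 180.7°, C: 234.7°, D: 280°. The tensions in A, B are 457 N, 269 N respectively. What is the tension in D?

T_D ≈ 231 N

Resolve: ΣF_x = 457 cos 48° + 269 cos 180.7° + T_C cos 234.7° + T_D cos 280° = 0.
        ΣF_y = 457 sin 48° + 269 sin 180.7° + T_C sin 234.7° + T_D sin 280° = 0.
The known terms sum to (36.81, 336.3) N, so -0.5779 T_C + 0.1736 T_D = -36.81 and -0.8161 T_C − 0.9848 T_D = -336.3.
Solving simultaneously: T_C = 133.2 N, T_D = 231.2 N.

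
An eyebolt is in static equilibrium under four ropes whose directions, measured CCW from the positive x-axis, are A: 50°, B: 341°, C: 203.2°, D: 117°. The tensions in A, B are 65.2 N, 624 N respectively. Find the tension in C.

T_C ≈ 495 N

Resolve: ΣF_x = 65.2 cos 50° + 624 cos 341° + T_C cos 203.2° + T_D cos 117° = 0.
        ΣF_y = 65.2 sin 50° + 624 sin 341° + T_C sin 203.2° + T_D sin 117° = 0.
The known terms sum to (631.9, -153.2) N, so -0.9191 T_C − 0.4540 T_D = -631.9 and -0.3939 T_C + 0.8910 T_D = 153.2.
Solving simultaneously: T_C = 494.6 N, T_D = 390.6 N.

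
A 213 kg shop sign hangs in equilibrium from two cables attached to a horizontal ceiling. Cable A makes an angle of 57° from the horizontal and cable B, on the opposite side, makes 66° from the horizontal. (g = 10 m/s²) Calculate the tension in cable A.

Weight W = 213 × 10 = 2130 N acts straight down.
Horizontal: T_A cos 57° = T_B cos 66°  →  T_B = 1.339 T_A.
Vertical: T_A sin 57° + T_B sin 66° = 2130.
Substituting the horizontal relation into the vertical equation gives 2.062 T_A = 2130, so T_A = 1033 N.

T_A ≈ 1030 N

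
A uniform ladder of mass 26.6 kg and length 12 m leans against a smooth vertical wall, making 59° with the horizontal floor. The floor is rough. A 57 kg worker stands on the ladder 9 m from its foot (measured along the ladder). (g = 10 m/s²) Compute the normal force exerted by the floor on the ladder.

N_floor ≈ 836 N

ΣF_y = 0: N_floor = 26.6×10 + 57×10 = 836 N.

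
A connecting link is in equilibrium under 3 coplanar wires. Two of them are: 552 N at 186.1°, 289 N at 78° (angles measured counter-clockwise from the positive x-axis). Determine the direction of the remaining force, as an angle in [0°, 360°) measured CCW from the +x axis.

θ ≈ 335°

Sum the known components: ΣF_x = -488.8 N, ΣF_y = 224 N.
For equilibrium the remaining force must supply (−ΣF_x, −ΣF_y) = (488.8, -224) N.
Magnitude = √((488.8)² + (-224)²) = 537.7 N; direction = atan2(-224, 488.8) = 335.4°.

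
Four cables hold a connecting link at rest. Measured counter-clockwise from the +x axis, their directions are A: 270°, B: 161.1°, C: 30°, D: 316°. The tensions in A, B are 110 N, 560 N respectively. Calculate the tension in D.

T_D ≈ 340 N

Resolve: ΣF_x = 110 cos 270° + 560 cos 161.1° + T_C cos 30° + T_D cos 316° = 0.
        ΣF_y = 110 sin 270° + 560 sin 161.1° + T_C sin 30° + T_D sin 316° = 0.
The known terms sum to (-529.8, 71.39) N, so 0.8660 T_C + 0.7193 T_D = 529.8 and 0.5000 T_C − 0.6947 T_D = -71.39.
Solving simultaneously: T_C = 329.4 N, T_D = 339.9 N.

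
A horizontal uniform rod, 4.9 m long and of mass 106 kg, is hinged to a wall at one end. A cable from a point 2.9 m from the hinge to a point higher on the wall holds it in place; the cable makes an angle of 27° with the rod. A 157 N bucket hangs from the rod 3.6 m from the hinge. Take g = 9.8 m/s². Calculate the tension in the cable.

Take torques about the hinge: T sin 27° · 2.9 = 106×9.8×2.45 + 157×3.6 = 3110.3 N·m.
So T = 3110.3 / (0.4540 × 2.9) = 2362.4 N.

T ≈ 2360 N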